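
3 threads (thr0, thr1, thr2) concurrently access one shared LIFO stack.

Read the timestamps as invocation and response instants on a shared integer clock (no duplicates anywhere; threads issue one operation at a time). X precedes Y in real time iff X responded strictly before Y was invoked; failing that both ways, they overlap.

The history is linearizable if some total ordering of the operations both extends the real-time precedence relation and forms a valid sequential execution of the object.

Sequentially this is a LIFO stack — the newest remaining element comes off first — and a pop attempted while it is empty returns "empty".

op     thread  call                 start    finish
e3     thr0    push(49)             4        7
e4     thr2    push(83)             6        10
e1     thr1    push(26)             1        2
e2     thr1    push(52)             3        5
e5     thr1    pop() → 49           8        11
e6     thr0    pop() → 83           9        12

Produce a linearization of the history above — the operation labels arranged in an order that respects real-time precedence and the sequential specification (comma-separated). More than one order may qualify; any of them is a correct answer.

e1, e2, e3, e4, e6, e5

step 1: e1 push(26) — stack <26>
step 2: e2 push(52) — stack <26,52>
step 3: e3 push(49) — stack <26,52,49>
step 4: e4 push(83) — stack <26,52,49,83>
step 5: e6 pop() → 83 — stack <26,52,49>
step 6: e5 pop() → 49 — stack <26,52>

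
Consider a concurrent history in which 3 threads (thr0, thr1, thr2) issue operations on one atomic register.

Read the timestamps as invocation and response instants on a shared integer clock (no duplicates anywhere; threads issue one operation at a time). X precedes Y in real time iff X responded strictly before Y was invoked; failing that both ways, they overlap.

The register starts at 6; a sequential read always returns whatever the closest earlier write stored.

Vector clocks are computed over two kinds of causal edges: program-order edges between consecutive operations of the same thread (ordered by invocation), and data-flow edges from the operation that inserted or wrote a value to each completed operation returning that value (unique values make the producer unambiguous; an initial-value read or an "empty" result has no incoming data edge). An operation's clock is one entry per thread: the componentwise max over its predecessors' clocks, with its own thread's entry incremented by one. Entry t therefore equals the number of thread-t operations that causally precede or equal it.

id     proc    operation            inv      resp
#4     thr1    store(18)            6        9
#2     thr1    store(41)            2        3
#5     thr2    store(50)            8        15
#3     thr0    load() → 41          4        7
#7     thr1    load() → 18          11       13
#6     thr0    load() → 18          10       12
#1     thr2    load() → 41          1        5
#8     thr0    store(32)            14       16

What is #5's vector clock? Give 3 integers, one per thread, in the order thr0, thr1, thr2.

(0, 1, 2)

invoked at 2, #2 has no predecessors; its own thr1 bump gives (0, 1, 0)
from VC(#2)=(0, 1, 0), #1 (invoked 1) maxes components and bumps thr2 → (0, 1, 1)
from VC(#2)=(0, 1, 0), #4 (invoked 6) maxes components and bumps thr1 → (0, 2, 0)
from VC(#2)=(0, 1, 0), #3 (invoked 4) maxes components and bumps thr0 → (1, 1, 0)
from VC(#1)=(0, 1, 1), #5 (invoked 8) maxes components and bumps thr2 → (0, 1, 2)
from VC(#4)=(0, 2, 0), #7 (invoked 11) maxes components and bumps thr1 → (0, 3, 0)
from VC(#3)=(1, 1, 0), VC(#4)=(0, 2, 0), #6 (invoked 10) maxes components and bumps thr0 → (2, 2, 0)
from VC(#6)=(2, 2, 0), #8 (invoked 14) maxes components and bumps thr0 → (3, 2, 0)
target: VC(#5) = (0, 1, 2)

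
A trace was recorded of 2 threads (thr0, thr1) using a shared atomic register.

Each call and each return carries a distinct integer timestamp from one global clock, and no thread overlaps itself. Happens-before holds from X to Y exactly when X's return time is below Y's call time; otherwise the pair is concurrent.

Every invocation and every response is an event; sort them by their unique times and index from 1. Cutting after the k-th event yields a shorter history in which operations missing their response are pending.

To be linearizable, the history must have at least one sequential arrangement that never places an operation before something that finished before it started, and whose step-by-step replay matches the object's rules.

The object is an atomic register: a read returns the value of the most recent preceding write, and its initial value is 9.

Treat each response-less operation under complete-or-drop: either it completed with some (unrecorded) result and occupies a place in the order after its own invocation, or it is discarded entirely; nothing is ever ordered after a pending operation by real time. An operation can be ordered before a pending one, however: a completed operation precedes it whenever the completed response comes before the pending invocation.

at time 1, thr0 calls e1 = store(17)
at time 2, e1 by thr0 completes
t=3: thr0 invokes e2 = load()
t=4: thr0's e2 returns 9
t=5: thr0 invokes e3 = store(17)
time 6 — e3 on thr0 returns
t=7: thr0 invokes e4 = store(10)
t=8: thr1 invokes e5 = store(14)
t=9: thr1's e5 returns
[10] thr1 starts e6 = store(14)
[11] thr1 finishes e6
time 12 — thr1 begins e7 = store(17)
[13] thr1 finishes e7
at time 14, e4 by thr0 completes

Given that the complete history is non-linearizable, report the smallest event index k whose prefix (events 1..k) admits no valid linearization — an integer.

events 1..3 are linearizable; a witness order is e1:
1. e1 store(17), leaving value 17
include event 4 — e2 responding at 4 — and every candidate order breaks
e.g. e1, e2: illegal at step 2, since e2 load() → 9 cannot apply there

4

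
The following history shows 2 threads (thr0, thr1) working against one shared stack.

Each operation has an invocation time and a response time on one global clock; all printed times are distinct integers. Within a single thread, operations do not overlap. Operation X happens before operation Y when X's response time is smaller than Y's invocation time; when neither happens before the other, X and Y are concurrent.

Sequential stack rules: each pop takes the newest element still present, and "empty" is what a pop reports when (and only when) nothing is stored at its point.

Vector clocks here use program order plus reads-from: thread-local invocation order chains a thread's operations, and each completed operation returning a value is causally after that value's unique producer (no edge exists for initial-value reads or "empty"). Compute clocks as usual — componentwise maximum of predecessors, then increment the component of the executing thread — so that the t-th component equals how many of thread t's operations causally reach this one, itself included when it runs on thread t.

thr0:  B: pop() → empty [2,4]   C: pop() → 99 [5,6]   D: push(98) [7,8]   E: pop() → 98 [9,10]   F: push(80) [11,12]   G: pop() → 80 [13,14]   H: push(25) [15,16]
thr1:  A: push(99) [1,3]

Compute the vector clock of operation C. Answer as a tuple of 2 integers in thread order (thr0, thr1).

invoked at 1, A has no predecessors; its own thr1 bump gives (0, 1)
invoked at 2, B has no predecessors; its own thr0 bump gives (1, 0)
merge at C (invoked 5): VC(A)=(0, 1), VC(B)=(1, 0), own-thread bump on thr0 → (2, 1)
merge at D (invoked 7): VC(C)=(2, 1), own-thread bump on thr0 → (3, 1)
merge at E (invoked 9): VC(D)=(3, 1), own-thread bump on thr0 → (4, 1)
merge at F (invoked 11): VC(E)=(4, 1), own-thread bump on thr0 → (5, 1)
merge at G (invoked 13): VC(F)=(5, 1), own-thread bump on thr0 → (6, 1)
merge at H (invoked 15): VC(G)=(6, 1), own-thread bump on thr0 → (7, 1)
target: VC(C) = (2, 1)

(2, 1)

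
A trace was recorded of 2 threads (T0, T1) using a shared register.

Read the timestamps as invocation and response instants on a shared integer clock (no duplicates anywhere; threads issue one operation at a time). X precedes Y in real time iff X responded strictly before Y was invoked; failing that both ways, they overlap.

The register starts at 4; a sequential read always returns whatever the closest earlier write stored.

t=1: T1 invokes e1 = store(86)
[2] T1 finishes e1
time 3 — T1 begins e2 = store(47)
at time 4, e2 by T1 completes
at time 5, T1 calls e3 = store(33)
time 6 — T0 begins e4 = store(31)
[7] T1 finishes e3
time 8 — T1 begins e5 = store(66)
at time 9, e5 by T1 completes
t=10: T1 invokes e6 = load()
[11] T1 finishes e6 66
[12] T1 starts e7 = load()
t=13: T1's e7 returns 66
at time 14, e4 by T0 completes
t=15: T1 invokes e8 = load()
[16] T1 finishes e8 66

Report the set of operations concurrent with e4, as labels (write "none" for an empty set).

e3, e5, e6, e7

e4 runs from 6 to 14; window-overlapping ops are concurrent
e1 [1,2]: before
e2 [3,4]: before
e3 [5,7]: concurrent
e5 [8,9]: concurrent
e6 [10,11]: concurrent
e7 [12,13]: concurrent
e8 [15,16]: after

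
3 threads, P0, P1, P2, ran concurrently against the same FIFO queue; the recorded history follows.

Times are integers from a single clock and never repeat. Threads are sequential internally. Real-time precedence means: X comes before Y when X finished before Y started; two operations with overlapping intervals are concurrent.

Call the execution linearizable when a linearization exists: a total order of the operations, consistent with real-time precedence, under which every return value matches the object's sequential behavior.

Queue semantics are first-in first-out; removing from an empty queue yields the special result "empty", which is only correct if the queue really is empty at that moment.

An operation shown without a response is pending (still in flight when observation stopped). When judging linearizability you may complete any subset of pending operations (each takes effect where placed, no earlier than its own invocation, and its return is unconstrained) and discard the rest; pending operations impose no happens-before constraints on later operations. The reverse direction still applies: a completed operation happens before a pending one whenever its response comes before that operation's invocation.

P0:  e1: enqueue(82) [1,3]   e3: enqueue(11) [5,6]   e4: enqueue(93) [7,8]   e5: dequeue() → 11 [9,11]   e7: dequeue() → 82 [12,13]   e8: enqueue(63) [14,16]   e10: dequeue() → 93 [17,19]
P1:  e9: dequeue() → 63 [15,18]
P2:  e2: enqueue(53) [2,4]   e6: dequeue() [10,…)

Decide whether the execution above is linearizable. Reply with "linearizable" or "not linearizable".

not linearizable

through event 10 a valid linearization exists; event 11 (e5 responding at time 11) ends that
real-time-consistent orders of the 5 completed operations: 2 — all fail the FIFO queue replay
every completion of the 1 pending operation (e6) was checked; none linearizes
for example e1, e2, e3, e4, e5 (pending dropped) fails at step 5: e5 dequeue() → 11 is not legal there
for example e2, e1, e3, e4, e5 (pending dropped) fails at step 5: e5 dequeue() → 11 is not legal there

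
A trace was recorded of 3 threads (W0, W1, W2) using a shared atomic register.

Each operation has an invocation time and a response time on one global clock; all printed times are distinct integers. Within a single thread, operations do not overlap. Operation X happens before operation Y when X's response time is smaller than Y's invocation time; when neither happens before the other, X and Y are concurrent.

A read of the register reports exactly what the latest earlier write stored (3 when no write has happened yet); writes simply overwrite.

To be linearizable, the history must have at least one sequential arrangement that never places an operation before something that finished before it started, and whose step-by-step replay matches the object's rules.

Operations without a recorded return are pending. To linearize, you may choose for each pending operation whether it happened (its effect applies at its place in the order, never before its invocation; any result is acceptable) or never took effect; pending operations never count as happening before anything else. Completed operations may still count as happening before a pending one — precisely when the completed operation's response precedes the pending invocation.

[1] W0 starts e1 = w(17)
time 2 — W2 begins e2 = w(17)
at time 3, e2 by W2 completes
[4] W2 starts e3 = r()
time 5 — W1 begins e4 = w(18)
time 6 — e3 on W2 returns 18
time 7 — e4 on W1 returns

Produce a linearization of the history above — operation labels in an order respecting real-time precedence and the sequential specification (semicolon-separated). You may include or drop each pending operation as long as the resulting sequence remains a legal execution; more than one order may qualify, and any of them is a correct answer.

1. e1 w(17) (pending, included), leaving value 17
2. e2 w(17), leaving value 17
3. e4 w(18), leaving value 18
4. e3 r() → 18, leaving value 18

e1; e2; e4; e3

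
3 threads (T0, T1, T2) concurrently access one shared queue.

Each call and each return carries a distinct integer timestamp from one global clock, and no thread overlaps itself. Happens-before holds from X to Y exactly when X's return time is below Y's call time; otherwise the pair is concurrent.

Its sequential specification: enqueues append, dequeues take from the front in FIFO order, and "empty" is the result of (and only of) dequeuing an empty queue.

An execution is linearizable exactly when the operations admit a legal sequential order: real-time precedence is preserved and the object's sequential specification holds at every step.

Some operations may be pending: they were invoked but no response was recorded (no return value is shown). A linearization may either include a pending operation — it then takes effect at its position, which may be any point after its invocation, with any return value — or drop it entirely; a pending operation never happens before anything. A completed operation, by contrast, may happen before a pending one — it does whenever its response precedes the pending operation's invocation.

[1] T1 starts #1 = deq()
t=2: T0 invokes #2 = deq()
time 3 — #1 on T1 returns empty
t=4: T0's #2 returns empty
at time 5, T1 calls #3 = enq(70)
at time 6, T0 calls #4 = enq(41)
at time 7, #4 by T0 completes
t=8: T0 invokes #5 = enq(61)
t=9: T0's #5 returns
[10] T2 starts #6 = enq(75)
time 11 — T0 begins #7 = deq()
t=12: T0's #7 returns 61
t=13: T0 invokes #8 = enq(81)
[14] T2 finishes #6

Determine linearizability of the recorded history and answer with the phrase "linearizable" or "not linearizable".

not linearizable

prefix check: 1..11 passes, 1..12 fails once #7's time-12 response joins
real-time-consistent orders of the 5 completed operations: 2 — all fail the queue replay
including or dropping the 2 pending operations (#3, #6) in any combination fails
sample order #1, #2, #4, #5, #7 (pending dropped) stalls at step 5 — #7 deq() → 61 has no legal effect
sample order #2, #1, #4, #5, #7 (pending dropped) stalls at step 5 — #7 deq() → 61 has no legal effect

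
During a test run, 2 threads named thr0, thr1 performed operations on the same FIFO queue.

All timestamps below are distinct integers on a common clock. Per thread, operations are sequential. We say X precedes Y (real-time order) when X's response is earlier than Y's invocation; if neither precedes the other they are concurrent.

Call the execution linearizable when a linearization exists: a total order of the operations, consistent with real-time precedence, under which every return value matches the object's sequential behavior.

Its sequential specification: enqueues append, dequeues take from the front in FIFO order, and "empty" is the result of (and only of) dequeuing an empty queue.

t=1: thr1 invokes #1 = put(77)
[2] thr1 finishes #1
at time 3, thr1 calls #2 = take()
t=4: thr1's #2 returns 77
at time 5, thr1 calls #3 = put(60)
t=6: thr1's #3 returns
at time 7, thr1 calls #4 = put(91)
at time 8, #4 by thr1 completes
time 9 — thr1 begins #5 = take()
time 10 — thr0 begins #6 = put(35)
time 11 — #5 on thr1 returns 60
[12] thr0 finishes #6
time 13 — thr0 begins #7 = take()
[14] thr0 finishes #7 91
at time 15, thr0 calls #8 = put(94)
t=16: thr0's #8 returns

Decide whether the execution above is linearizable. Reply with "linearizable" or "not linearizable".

a witness: #1, #2, #3, #4, #5, #6, #7, #8
after step 1 (#1 put(77)): queue <77>
after step 2 (#2 take() → 77): queue <>
after step 3 (#3 put(60)): queue <60>
after step 4 (#4 put(91)): queue <60,91>
after step 5 (#5 take() → 60): queue <91>
after step 6 (#6 put(35)): queue <91,35>
after step 7 (#7 take() → 91): queue <35>
after step 8 (#8 put(94)): queue <35,94>

linearizable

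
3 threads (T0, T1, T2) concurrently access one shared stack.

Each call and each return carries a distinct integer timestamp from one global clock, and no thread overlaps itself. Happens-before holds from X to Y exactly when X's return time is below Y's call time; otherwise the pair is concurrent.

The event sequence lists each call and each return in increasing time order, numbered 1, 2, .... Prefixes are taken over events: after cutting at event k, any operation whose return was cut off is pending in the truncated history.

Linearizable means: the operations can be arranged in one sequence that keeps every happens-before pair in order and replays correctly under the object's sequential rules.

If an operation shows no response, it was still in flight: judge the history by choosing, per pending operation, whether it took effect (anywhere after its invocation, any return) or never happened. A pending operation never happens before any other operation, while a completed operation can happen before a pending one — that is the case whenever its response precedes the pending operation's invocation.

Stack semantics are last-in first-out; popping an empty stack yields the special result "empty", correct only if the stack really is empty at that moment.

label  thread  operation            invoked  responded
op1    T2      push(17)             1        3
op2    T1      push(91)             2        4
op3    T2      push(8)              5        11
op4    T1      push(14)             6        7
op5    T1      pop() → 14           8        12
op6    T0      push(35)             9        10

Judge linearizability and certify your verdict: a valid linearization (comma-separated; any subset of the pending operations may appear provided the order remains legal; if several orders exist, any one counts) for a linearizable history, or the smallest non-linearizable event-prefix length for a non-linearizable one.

step 1: op1 push(17) — stack <17>
step 2: op2 push(91) — stack <17,91>
step 3: op3 push(8) — stack <17,91,8>
step 4: op4 push(14) — stack <17,91,8,14>
step 5: op5 pop() → 14 — stack <17,91,8>
step 6: op6 push(35) — stack <17,91,8,35>

linearizable — witness: op1, op2, op3, op4, op5, op6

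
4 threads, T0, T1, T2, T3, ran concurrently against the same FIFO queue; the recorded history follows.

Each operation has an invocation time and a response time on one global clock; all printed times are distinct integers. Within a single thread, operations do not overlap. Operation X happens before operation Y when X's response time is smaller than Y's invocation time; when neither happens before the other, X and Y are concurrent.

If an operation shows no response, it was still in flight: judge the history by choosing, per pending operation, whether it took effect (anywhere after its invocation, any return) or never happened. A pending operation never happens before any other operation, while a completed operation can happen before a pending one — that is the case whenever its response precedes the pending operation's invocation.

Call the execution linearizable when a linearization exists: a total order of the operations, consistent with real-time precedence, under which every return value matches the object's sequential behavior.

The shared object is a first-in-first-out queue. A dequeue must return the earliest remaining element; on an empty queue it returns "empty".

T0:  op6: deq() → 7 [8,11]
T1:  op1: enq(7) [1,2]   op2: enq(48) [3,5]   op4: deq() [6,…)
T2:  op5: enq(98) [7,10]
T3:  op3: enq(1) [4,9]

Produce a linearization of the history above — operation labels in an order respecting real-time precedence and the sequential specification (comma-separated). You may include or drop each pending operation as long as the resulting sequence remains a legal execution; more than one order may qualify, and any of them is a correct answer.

op1, op2, op3, op5, op6

after step 1 (op1 enq(7)): queue <7>
after step 2 (op2 enq(48)): queue <7,48>
after step 3 (op3 enq(1)): queue <7,48,1>
after step 4 (op5 enq(98)): queue <7,48,1,98>
after step 5 (op6 deq() → 7): queue <48,1,98>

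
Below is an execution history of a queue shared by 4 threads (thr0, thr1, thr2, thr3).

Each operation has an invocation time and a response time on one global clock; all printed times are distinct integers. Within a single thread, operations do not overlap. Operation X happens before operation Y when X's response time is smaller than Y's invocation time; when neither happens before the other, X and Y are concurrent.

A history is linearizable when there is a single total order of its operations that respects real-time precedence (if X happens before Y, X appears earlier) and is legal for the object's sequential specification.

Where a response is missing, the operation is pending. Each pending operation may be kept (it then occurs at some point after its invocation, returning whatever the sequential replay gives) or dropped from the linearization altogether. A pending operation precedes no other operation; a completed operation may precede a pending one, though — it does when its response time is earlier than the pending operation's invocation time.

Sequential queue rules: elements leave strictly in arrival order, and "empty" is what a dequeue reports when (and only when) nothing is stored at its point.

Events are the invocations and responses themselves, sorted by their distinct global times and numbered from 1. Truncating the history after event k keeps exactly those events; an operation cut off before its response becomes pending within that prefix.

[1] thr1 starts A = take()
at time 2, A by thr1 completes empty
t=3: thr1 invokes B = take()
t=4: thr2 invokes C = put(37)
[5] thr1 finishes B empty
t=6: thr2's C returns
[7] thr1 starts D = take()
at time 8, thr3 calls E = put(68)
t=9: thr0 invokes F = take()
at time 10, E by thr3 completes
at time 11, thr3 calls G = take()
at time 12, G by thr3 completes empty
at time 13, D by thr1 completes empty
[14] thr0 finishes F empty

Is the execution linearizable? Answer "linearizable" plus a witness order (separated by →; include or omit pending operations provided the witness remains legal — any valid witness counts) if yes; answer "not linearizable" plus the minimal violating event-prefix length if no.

events 1..12 are fine; event 13 — the response of D at time 13 — makes the prefix non-linearizable
6 orders of the 6 completed queue ops respect real time; none is legal
including or dropping the 1 pending operation (F) in any combination fails
one such order, A, B, C, D, E, G (pending dropped), breaks at step 4 where D take() → empty is illegal
one such order, A, B, C, E, D, G (pending dropped), breaks at step 5 where D take() → empty is illegal

not linearizable — minimal violating prefix: 13 events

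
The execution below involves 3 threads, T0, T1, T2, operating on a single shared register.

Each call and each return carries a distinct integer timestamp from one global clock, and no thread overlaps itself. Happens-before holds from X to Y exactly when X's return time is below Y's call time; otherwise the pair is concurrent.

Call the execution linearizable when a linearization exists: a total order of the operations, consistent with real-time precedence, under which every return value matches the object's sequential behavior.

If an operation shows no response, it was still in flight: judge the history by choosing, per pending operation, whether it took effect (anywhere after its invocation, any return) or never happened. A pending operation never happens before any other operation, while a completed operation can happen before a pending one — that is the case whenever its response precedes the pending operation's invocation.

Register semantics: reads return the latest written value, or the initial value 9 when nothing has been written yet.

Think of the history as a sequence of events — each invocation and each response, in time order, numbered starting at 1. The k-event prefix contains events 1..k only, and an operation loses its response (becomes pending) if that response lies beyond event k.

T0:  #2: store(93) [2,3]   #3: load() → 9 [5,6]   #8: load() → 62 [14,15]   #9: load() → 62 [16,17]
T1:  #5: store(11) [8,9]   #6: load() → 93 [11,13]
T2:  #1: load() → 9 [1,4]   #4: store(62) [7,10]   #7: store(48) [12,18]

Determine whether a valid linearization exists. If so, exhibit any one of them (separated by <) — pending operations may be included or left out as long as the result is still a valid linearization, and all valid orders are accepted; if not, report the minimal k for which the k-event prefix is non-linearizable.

cut after 5 events: linearizable; cut after 6 events (#3 responds, time 6): not linearizable
the 3 completed operations admit 2 real-time orders; each fails the register replay
take #1, #2, #3: step 3 already fails, because #3 load() → 9 cannot occur there
take #2, #1, #3: step 2 already fails, because #1 load() → 9 cannot occur there

not linearizable — minimal violating prefix: 6 events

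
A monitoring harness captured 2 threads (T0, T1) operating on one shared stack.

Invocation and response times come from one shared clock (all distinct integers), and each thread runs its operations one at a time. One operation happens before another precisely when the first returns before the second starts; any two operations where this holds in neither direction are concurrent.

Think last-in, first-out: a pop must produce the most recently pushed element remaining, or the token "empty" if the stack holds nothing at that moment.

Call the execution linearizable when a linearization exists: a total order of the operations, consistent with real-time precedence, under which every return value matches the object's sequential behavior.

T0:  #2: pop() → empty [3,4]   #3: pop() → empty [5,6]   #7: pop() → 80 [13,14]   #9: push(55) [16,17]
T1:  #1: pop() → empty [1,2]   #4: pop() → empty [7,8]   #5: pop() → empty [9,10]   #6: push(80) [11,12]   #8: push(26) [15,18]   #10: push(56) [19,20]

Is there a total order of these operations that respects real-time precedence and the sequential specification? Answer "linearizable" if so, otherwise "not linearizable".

one valid linearization: #1, #2, #3, #4, #5, #6, #7, #8, #9, #10
1. #1 pop() → empty, leaving stack <>
2. #2 pop() → empty, leaving stack <>
3. #3 pop() → empty, leaving stack <>
4. #4 pop() → empty, leaving stack <>
5. #5 pop() → empty, leaving stack <>
6. #6 push(80), leaving stack <80>
7. #7 pop() → 80, leaving stack <>
8. #8 push(26), leaving stack <26>
9. #9 push(55), leaving stack <26,55>
10. #10 push(56), leaving stack <26,55,56>

linearizable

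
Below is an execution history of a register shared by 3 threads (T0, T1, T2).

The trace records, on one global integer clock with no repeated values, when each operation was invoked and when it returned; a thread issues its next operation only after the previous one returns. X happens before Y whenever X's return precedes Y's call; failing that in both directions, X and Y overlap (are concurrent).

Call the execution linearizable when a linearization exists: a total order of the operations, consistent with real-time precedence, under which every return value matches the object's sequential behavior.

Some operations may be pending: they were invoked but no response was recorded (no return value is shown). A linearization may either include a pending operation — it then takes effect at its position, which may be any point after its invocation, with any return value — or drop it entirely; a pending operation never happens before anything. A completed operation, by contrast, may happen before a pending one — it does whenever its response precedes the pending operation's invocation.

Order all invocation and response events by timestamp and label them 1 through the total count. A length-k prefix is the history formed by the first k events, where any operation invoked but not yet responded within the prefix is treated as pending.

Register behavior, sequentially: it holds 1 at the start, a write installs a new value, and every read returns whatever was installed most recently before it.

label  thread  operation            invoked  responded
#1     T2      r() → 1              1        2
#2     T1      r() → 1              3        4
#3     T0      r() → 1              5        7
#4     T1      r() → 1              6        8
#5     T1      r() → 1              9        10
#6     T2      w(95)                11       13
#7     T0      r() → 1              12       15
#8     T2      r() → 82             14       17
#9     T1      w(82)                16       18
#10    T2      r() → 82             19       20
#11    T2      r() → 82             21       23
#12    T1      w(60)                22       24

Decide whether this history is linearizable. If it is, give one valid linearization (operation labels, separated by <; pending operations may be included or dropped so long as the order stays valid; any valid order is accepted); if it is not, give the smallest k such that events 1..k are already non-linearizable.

step 1: #1 r() → 1 — value 1
step 2: #2 r() → 1 — value 1
step 3: #3 r() → 1 — value 1
step 4: #4 r() → 1 — value 1
step 5: #5 r() → 1 — value 1
step 6: #7 r() → 1 — value 1
step 7: #6 w(95) — value 95
step 8: #9 w(82) — value 82
step 9: #8 r() → 82 — value 82
step 10: #10 r() → 82 — value 82
step 11: #11 r() → 82 — value 82
step 12: #12 w(60) — value 60

linearizable — witness: #1 < #2 < #3 < #4 < #5 < #7 < #6 < #9 < #8 < #10 < #11 < #12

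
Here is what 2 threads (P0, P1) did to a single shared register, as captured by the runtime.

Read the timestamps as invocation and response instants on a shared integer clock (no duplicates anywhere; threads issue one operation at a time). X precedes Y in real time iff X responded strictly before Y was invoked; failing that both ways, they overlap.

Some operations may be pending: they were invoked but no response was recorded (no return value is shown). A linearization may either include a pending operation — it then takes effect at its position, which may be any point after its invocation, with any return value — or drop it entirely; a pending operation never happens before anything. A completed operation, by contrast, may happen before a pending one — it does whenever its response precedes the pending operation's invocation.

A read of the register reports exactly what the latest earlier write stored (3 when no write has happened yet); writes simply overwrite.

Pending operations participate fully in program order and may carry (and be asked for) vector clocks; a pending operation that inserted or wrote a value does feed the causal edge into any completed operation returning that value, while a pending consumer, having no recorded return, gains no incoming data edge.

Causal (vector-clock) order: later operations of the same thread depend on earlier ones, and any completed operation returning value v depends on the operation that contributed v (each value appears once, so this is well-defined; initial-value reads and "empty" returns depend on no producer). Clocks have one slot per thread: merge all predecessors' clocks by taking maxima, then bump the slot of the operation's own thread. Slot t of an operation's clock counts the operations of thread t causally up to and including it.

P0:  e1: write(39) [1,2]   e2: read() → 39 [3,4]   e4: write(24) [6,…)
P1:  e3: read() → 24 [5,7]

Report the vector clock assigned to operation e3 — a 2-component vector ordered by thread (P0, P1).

e1, invoked 1, has no incoming edges; only P0's bump applies → (1, 0)
e2, invoked 3, takes VC(e1)=(1, 0) under max, adds 1 for P0 → (2, 0)
e4, invoked 6, takes VC(e2)=(2, 0) under max, adds 1 for P0 → (3, 0)
e3, invoked 5, takes VC(e4)=(3, 0) under max, adds 1 for P1 → (3, 1)
target: VC(e3) = (3, 1)

(3, 1)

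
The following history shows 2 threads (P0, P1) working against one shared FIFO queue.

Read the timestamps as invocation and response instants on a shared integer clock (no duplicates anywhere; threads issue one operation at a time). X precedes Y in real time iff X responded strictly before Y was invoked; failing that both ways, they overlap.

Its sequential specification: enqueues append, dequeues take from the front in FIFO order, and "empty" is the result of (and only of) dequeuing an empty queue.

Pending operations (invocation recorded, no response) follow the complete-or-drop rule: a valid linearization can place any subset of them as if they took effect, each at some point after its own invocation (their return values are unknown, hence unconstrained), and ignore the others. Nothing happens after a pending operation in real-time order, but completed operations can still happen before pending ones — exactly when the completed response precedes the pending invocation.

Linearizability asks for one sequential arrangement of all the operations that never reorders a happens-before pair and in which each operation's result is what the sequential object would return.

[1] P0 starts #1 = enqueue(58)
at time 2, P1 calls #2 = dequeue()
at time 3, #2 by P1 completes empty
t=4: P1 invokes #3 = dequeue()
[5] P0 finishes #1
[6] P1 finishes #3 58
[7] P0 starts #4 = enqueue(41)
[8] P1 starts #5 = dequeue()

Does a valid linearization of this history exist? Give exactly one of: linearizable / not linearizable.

a witness: #2, #1, #3
1. #2 dequeue() → empty, leaving queue <>
2. #1 enqueue(58), leaving queue <58>
3. #3 dequeue() → 58, leaving queue <>

linearizable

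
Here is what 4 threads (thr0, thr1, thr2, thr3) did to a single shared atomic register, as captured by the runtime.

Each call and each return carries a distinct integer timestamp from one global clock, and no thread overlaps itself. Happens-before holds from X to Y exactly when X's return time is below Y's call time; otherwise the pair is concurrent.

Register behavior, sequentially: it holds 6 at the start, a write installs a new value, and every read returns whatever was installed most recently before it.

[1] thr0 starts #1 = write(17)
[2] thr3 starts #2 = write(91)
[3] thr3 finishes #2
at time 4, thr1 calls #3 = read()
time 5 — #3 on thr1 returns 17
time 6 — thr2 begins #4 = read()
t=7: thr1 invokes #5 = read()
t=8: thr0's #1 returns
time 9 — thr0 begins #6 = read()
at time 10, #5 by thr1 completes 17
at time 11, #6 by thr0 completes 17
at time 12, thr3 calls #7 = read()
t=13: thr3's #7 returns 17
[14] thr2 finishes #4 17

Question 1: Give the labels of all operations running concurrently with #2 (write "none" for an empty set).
#1

#2 spans [2,3]: anything still running between times 2 and 3 counts as concurrent
#1 [1,8]: concurrent
#3 [4,5]: after
#4 [6,14]: after
#5 [7,10]: after
#6 [9,11]: after
#7 [12,13]: after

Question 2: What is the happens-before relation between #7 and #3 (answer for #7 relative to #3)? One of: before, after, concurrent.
after

#7 spans [12,13], #3 spans [4,5]
resp(#3)=5 < inv(#7)=12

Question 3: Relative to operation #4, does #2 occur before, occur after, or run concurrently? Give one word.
before

#2 spans [2,3], #4 spans [6,14]
resp(#2)=3 < inv(#4)=6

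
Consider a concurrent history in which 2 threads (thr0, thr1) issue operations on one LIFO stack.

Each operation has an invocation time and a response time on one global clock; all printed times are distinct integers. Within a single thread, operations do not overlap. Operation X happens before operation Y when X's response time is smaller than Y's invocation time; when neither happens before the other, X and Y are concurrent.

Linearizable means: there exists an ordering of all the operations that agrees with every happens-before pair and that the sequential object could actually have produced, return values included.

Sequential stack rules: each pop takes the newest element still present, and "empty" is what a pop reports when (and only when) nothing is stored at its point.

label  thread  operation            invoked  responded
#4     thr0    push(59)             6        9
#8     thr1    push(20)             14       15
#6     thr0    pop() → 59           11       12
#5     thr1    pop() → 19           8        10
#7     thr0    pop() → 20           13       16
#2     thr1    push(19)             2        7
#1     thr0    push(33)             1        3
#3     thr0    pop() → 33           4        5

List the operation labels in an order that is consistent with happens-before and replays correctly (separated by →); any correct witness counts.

1. #1 push(33), leaving stack <33>
2. #3 pop() → 33, leaving stack <>
3. #2 push(19), leaving stack <19>
4. #5 pop() → 19, leaving stack <>
5. #4 push(59), leaving stack <59>
6. #6 pop() → 59, leaving stack <>
7. #8 push(20), leaving stack <20>
8. #7 pop() → 20, leaving stack <>

#1 → #3 → #2 → #5 → #4 → #6 → #8 → #7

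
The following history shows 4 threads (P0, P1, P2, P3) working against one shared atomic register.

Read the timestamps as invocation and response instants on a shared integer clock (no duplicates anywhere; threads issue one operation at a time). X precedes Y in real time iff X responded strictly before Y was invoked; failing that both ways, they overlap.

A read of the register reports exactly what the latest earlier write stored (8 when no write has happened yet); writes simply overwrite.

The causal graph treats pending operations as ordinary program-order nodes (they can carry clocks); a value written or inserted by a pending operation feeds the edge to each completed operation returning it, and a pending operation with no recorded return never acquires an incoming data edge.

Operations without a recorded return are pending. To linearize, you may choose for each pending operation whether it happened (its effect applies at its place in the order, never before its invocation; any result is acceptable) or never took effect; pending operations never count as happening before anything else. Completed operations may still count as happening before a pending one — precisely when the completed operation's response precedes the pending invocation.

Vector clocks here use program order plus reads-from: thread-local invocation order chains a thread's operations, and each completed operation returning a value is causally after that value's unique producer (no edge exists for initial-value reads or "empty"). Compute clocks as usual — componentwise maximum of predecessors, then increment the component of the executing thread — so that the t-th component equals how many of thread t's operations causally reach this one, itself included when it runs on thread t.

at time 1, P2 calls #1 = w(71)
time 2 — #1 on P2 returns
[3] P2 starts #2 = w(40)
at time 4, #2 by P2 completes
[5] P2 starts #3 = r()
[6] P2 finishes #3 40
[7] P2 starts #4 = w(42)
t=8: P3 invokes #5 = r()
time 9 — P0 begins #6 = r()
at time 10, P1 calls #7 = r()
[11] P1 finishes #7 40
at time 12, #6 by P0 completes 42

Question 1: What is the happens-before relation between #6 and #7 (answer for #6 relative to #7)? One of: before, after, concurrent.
Answer: concurrent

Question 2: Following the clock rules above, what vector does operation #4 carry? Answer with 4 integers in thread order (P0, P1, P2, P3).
Answer: (0, 0, 4, 0)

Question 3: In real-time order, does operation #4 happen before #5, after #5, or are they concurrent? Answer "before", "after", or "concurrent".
Answer: concurrent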